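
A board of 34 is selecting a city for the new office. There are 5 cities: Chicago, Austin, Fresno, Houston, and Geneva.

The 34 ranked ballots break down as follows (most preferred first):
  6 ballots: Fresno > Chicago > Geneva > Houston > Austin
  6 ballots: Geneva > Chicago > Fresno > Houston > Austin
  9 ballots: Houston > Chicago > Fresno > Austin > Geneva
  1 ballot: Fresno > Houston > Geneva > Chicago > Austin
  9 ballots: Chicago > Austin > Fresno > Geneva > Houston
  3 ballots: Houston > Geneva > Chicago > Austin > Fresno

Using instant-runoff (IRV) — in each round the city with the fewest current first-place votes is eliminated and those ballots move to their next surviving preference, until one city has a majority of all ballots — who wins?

Round 1: Chicago 9, Austin 0, Fresno 7, Houston 12, Geneva 6. Austin eliminated.
Round 2: Chicago 9, Fresno 7, Houston 12, Geneva 6. Geneva eliminated.
Round 3: Chicago 15, Fresno 7, Houston 12. Fresno eliminated.
Round 4: Chicago 21, Houston 13. Chicago has a majority (≥18).

Chicago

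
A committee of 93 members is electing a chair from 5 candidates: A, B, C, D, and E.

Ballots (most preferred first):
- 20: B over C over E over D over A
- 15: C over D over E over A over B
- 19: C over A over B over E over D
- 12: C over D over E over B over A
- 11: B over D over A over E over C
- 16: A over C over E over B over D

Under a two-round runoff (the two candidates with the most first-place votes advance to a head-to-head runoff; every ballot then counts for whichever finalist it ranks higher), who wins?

C

Round 1 first-place votes: A 16, B 31, C 46, D 0, E 0. C and B advance.
Runoff: C is ranked above B on 62 ballots, B above C on 31.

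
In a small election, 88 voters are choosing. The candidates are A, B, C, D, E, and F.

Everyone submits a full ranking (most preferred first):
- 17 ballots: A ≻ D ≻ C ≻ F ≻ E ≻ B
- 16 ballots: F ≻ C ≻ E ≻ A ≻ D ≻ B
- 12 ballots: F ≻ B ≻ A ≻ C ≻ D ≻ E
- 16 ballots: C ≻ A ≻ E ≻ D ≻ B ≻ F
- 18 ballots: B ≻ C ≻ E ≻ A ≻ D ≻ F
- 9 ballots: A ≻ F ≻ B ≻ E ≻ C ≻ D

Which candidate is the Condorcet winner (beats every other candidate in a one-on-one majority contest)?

C vs A: 50–38
C vs B: 49–39
C vs D: 71–17
C vs E: 79–9
C vs F: 51–37
C beats every other candidate.

C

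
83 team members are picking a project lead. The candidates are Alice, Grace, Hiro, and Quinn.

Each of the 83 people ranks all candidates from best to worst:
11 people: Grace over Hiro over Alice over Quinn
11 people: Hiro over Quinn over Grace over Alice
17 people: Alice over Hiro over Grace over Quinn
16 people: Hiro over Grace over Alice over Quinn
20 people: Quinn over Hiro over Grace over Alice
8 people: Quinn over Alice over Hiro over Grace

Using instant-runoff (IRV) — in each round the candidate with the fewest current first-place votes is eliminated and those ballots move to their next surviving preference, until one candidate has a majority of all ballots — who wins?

Round 1: Alice 17, Grace 11, Hiro 27, Quinn 28. Grace eliminated.
Round 2: Alice 17, Hiro 38, Quinn 28. Alice eliminated.
Round 3: Hiro 55, Quinn 28. Hiro has a majority (≥42).

Hiro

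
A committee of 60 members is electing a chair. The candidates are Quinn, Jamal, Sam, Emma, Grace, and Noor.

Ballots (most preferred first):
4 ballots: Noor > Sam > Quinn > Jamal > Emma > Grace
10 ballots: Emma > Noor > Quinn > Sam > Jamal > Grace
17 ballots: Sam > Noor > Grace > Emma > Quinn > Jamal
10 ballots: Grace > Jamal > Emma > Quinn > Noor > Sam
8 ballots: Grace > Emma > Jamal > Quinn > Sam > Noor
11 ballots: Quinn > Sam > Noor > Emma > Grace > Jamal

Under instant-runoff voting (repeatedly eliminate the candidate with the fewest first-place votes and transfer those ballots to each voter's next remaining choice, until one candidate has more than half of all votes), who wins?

Round 1: Quinn 11, Jamal 0, Sam 17, Emma 10, Grace 18, Noor 4. Jamal eliminated.
Round 2: Quinn 11, Sam 17, Emma 10, Grace 18, Noor 4. Noor eliminated.
Round 3: Quinn 11, Sam 21, Emma 10, Grace 18. Emma eliminated.
Round 4: Quinn 21, Sam 21, Grace 18. Grace eliminated.
Round 5: Quinn 39, Sam 21. Quinn has a majority (≥31).

Quinn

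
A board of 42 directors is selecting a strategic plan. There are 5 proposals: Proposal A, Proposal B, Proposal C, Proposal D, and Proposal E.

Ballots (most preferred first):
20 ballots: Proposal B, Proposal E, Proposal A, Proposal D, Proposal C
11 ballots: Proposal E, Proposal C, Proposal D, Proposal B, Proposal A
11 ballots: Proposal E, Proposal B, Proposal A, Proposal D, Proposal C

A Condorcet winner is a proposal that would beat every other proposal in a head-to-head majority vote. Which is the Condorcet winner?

Proposal E

Proposal E vs Proposal A: 42–0
Proposal E vs Proposal B: 22–20
Proposal E vs Proposal C: 42–0
Proposal E vs Proposal D: 42–0
Proposal E beats every other proposal.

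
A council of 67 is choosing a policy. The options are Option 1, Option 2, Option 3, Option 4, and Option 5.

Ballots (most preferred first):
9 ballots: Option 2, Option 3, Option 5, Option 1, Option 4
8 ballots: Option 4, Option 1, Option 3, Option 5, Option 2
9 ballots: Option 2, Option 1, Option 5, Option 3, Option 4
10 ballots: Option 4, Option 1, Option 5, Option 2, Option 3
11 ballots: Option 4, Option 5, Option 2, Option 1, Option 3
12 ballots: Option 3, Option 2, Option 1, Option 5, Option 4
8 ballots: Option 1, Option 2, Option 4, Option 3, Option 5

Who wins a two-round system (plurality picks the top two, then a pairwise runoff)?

Round 1 first-place votes: Option 1 8, Option 2 18, Option 3 12, Option 4 29, Option 5 0. Option 4 and Option 2 advance.
Runoff: Option 4 is ranked above Option 2 on 29 ballots, Option 2 above Option 4 on 38.

Option 2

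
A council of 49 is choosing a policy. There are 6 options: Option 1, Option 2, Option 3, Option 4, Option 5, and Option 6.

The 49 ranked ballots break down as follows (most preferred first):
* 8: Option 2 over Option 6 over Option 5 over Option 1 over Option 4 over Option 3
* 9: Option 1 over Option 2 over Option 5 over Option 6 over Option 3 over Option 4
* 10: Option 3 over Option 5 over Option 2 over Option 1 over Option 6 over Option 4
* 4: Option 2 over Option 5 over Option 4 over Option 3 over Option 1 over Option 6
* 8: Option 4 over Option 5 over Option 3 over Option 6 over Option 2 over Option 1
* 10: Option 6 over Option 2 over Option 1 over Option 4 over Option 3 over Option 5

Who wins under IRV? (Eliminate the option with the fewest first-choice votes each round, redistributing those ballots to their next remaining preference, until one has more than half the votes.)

Round 1: Option 1 9, Option 2 12, Option 3 10, Option 4 8, Option 5 0, Option 6 10. Option 5 eliminated.
Round 2: Option 1 9, Option 2 12, Option 3 10, Option 4 8, Option 6 10. Option 4 eliminated.
Round 3: Option 1 9, Option 2 12, Option 3 18, Option 6 10. Option 1 eliminated.
Round 4: Option 2 21, Option 3 18, Option 6 10. Option 6 eliminated.
Round 5: Option 2 31, Option 3 18. Option 2 has a majority (≥25).

Option 2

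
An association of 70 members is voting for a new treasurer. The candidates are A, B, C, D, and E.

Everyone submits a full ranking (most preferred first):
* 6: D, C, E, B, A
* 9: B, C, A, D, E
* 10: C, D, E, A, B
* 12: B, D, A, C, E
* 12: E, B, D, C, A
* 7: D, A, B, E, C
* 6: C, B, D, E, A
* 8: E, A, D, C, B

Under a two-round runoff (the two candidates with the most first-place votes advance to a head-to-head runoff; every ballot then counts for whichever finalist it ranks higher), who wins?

E

Round 1 first-place votes: A 0, B 21, C 16, D 13, E 20. B and E advance.
Runoff: B is ranked above E on 34 ballots, E above B on 36.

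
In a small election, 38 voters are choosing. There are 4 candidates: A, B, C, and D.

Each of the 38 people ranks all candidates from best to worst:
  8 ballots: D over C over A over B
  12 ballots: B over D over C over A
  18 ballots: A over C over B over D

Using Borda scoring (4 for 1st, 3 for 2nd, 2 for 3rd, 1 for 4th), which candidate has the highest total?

A: 8×2 + 12×1 + 18×4 = 100
B: 8×1 + 12×4 + 18×2 = 92
C: 8×3 + 12×2 + 18×3 = 102
D: 8×4 + 12×3 + 18×1 = 86

C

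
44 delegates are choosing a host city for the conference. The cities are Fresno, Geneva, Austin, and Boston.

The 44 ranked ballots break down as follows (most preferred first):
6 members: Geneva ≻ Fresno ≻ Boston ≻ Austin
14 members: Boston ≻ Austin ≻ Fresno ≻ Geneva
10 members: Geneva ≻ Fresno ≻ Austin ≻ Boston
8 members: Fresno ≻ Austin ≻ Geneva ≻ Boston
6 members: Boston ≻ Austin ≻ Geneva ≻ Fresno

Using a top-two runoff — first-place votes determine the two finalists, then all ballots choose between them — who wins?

Round 1 first-place votes: Fresno 8, Geneva 16, Austin 0, Boston 20. Boston and Geneva advance.
Runoff: Boston is ranked above Geneva on 20 ballots, Geneva above Boston on 24.

Geneva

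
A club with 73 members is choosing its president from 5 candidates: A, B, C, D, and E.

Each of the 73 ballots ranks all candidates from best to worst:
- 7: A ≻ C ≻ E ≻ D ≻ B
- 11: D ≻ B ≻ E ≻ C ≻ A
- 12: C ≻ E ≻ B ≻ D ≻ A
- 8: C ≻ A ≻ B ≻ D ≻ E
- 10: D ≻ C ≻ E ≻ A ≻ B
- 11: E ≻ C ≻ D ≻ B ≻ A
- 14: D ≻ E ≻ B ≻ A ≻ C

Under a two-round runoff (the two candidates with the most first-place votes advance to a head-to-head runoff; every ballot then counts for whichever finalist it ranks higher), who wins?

Round 1 first-place votes: A 7, B 0, C 20, D 35, E 11. D and C advance.
Runoff: D is ranked above C on 35 ballots, C above D on 38.

C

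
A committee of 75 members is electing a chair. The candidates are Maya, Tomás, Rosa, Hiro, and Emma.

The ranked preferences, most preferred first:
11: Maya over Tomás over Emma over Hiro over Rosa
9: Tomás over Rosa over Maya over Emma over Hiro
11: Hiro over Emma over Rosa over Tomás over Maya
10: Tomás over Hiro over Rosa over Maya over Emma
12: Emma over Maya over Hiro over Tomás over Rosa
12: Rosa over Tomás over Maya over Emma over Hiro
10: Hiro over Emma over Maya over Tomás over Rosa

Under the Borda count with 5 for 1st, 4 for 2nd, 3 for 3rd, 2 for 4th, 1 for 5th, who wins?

Tomás

Maya: 11×5 + 9×3 + 11×1 + 10×2 + 12×4 + 12×3 + 10×3 = 227
Tomás: 11×4 + 9×5 + 11×2 + 10×5 + 12×2 + 12×4 + 10×2 = 253
Rosa: 11×1 + 9×4 + 11×3 + 10×3 + 12×1 + 12×5 + 10×1 = 192
Hiro: 11×2 + 9×1 + 11×5 + 10×4 + 12×3 + 12×1 + 10×5 = 224
Emma: 11×3 + 9×2 + 11×4 + 10×1 + 12×5 + 12×2 + 10×4 = 229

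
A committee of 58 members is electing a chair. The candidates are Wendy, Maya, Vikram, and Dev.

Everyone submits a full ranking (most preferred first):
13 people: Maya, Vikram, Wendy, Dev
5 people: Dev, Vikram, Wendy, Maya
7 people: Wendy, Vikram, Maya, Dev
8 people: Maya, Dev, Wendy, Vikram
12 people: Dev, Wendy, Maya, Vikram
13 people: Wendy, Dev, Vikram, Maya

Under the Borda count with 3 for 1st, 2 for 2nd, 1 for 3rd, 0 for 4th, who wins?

Wendy

Wendy: 13×1 + 5×1 + 7×3 + 8×1 + 12×2 + 13×3 = 110
Maya: 13×3 + 5×0 + 7×1 + 8×3 + 12×1 + 13×0 = 82
Vikram: 13×2 + 5×2 + 7×2 + 8×0 + 12×0 + 13×1 = 63
Dev: 13×0 + 5×3 + 7×0 + 8×2 + 12×3 + 13×2 = 93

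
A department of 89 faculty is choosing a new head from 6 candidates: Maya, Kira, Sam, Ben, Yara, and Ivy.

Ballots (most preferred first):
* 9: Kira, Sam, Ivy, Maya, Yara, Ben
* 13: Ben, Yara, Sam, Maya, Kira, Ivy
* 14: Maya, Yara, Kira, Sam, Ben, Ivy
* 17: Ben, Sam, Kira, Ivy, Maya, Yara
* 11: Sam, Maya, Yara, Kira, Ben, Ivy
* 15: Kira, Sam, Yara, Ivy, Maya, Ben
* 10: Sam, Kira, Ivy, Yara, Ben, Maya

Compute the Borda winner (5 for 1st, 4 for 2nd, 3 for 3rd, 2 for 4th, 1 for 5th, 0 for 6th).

Sam

Maya: 9×2 + 13×2 + 14×5 + 17×1 + 11×4 + 15×1 + 10×0 = 190
Kira: 9×5 + 13×1 + 14×3 + 17×3 + 11×2 + 15×5 + 10×4 = 288
Sam: 9×4 + 13×3 + 14×2 + 17×4 + 11×5 + 15×4 + 10×5 = 336
Ben: 9×0 + 13×5 + 14×1 + 17×5 + 11×1 + 15×0 + 10×1 = 185
Yara: 9×1 + 13×4 + 14×4 + 17×0 + 11×3 + 15×3 + 10×2 = 215
Ivy: 9×3 + 13×0 + 14×0 + 17×2 + 11×0 + 15×2 + 10×3 = 121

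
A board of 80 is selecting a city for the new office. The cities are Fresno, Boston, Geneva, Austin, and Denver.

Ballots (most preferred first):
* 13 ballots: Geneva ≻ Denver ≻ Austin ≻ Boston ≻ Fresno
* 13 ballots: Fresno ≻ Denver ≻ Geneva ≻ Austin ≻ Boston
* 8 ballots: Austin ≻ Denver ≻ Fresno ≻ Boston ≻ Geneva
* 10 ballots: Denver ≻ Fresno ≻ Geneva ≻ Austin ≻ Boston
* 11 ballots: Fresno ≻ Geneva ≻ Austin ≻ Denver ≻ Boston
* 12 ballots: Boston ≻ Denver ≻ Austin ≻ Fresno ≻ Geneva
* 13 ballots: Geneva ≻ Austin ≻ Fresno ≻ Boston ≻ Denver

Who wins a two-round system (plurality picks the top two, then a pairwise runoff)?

Round 1 first-place votes: Fresno 24, Boston 12, Geneva 26, Austin 8, Denver 10. Geneva and Fresno advance.
Runoff: Geneva is ranked above Fresno on 26 ballots, Fresno above Geneva on 54.

Fresno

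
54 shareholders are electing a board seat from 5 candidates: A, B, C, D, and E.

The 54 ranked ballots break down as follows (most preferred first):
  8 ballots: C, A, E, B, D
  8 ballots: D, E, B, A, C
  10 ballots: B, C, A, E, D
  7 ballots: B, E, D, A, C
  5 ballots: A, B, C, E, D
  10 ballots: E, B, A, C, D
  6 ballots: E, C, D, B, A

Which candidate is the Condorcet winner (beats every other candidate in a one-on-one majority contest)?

E vs A: 31–23
E vs B: 32–22
E vs C: 31–23
E vs D: 46–8
E beats every other candidate.

E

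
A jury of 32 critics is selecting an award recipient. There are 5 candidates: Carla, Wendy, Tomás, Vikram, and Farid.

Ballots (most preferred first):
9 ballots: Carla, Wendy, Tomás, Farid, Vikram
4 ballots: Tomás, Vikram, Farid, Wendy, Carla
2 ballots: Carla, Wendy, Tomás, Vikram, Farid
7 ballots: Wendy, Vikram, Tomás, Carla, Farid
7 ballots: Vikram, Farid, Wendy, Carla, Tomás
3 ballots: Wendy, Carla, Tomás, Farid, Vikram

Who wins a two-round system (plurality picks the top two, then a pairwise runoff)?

Wendy

Round 1 first-place votes: Carla 11, Wendy 10, Tomás 4, Vikram 7, Farid 0. Carla and Wendy advance.
Runoff: Carla is ranked above Wendy on 11 ballots, Wendy above Carla on 21.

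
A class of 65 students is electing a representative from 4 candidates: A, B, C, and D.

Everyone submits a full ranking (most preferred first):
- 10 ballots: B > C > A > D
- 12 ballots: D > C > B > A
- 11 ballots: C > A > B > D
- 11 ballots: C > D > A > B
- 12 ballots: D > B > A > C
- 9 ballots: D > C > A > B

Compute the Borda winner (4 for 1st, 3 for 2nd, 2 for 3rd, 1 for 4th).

A: 10×2 + 12×1 + 11×3 + 11×2 + 12×2 + 9×2 = 129
B: 10×4 + 12×2 + 11×2 + 11×1 + 12×3 + 9×1 = 142
C: 10×3 + 12×3 + 11×4 + 11×4 + 12×1 + 9×3 = 193
D: 10×1 + 12×4 + 11×1 + 11×3 + 12×4 + 9×4 = 186

C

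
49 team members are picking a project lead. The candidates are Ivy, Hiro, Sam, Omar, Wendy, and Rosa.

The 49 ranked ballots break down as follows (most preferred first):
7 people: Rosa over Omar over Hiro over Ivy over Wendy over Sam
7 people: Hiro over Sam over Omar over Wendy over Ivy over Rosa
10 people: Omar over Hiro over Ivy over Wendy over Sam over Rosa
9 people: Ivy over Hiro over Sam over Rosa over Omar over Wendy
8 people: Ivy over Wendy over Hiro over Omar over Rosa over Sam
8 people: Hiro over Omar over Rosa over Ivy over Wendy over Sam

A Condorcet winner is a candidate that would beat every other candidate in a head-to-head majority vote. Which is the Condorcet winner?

Hiro vs Ivy: 32–17
Hiro vs Sam: 49–0
Hiro vs Omar: 32–17
Hiro vs Wendy: 41–8
Hiro vs Rosa: 42–7
Hiro beats every other candidate.

Hiro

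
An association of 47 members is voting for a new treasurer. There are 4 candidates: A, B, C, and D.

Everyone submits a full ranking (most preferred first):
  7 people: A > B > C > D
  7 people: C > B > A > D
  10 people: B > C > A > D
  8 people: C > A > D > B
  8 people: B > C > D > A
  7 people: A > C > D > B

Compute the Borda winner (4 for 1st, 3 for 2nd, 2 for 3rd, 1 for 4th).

C

A: 7×4 + 7×2 + 10×2 + 8×3 + 8×1 + 7×4 = 122
B: 7×3 + 7×3 + 10×4 + 8×1 + 8×4 + 7×1 = 129
C: 7×2 + 7×4 + 10×3 + 8×4 + 8×3 + 7×3 = 149
D: 7×1 + 7×1 + 10×1 + 8×2 + 8×2 + 7×2 = 70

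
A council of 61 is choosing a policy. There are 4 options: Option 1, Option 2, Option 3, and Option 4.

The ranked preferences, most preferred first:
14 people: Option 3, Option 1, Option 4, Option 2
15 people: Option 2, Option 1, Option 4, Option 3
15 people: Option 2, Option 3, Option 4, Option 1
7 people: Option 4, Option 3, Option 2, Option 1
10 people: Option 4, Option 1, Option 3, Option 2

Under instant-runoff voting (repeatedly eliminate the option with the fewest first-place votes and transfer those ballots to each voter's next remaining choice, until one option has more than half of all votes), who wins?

Round 1: Option 1 0, Option 2 30, Option 3 14, Option 4 17. Option 1 eliminated.
Round 2: Option 2 30, Option 3 14, Option 4 17. Option 3 eliminated.
Round 3: Option 2 30, Option 4 31. Option 4 has a majority (≥31).

Option 4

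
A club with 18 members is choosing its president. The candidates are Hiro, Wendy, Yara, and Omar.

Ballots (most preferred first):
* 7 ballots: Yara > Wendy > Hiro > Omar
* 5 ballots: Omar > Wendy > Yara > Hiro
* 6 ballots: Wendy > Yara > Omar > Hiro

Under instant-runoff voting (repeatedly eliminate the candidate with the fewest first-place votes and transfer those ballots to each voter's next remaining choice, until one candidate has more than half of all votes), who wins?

Round 1: Hiro 0, Wendy 6, Yara 7, Omar 5. Hiro eliminated.
Round 2: Wendy 6, Yara 7, Omar 5. Omar eliminated.
Round 3: Wendy 11, Yara 7. Wendy has a majority (≥10).

Wendy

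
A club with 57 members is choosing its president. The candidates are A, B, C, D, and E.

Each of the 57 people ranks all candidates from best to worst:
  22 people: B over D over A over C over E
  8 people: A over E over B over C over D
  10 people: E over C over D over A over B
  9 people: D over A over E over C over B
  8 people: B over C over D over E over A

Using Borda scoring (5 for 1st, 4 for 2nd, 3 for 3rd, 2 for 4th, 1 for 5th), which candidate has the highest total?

D

A: 22×3 + 8×5 + 10×2 + 9×4 + 8×1 = 170
B: 22×5 + 8×3 + 10×1 + 9×1 + 8×5 = 193
C: 22×2 + 8×2 + 10×4 + 9×2 + 8×4 = 150
D: 22×4 + 8×1 + 10×3 + 9×5 + 8×3 = 195
E: 22×1 + 8×4 + 10×5 + 9×3 + 8×2 = 147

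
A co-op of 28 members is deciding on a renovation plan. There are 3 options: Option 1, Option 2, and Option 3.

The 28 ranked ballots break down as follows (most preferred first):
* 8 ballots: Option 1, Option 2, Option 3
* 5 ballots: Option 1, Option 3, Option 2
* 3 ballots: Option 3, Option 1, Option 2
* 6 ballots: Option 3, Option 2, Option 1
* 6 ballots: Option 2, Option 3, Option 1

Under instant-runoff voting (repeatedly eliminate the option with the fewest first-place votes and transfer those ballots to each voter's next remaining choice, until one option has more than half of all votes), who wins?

Round 1: Option 1 13, Option 2 6, Option 3 9. Option 2 eliminated.
Round 2: Option 1 13, Option 3 15. Option 3 has a majority (≥15).

Option 3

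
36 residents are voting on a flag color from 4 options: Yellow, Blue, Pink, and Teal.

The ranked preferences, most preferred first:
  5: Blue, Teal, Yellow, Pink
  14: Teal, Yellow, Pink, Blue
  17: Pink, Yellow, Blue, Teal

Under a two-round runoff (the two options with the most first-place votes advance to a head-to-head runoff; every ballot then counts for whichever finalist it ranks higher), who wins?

Teal

Round 1 first-place votes: Yellow 0, Blue 5, Pink 17, Teal 14. Pink and Teal advance.
Runoff: Pink is ranked above Teal on 17 ballots, Teal above Pink on 19.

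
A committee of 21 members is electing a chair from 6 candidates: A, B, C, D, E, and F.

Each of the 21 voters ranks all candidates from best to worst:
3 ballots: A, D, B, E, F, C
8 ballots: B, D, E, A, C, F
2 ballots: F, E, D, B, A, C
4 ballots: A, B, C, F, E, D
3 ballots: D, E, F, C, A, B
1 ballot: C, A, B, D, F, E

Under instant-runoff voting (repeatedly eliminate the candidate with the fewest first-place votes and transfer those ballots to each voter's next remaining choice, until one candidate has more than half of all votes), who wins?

A

Round 1: A 7, B 8, C 1, D 3, E 0, F 2. E eliminated.
Round 2: A 7, B 8, C 1, D 3, F 2. C eliminated.
Round 3: A 8, B 8, D 3, F 2. F eliminated.
Round 4: A 8, B 8, D 5. D eliminated.
Round 5: A 11, B 10. A has a majority (≥11).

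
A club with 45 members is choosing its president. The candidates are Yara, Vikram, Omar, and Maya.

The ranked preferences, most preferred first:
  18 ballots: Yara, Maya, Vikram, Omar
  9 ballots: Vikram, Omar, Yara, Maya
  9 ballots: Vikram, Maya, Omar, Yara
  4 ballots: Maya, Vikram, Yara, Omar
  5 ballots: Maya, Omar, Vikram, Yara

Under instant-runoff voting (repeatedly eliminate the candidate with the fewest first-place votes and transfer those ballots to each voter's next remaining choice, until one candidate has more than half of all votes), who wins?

Round 1: Yara 18, Vikram 18, Omar 0, Maya 9. Omar eliminated.
Round 2: Yara 18, Vikram 18, Maya 9. Maya eliminated.
Round 3: Yara 18, Vikram 27. Vikram has a majority (≥23).

Vikram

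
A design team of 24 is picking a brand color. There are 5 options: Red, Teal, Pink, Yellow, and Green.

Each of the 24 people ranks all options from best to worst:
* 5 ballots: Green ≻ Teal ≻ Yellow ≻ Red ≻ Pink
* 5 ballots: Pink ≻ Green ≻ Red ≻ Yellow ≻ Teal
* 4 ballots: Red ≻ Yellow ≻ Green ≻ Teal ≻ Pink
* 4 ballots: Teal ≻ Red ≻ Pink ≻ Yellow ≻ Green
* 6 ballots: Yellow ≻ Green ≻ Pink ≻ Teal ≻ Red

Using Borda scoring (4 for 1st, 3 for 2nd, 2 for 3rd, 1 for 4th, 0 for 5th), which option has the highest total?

Green

Red: 5×1 + 5×2 + 4×4 + 4×3 + 6×0 = 43
Teal: 5×3 + 5×0 + 4×1 + 4×4 + 6×1 = 41
Pink: 5×0 + 5×4 + 4×0 + 4×2 + 6×2 = 40
Yellow: 5×2 + 5×1 + 4×3 + 4×1 + 6×4 = 55
Green: 5×4 + 5×3 + 4×2 + 4×0 + 6×3 = 61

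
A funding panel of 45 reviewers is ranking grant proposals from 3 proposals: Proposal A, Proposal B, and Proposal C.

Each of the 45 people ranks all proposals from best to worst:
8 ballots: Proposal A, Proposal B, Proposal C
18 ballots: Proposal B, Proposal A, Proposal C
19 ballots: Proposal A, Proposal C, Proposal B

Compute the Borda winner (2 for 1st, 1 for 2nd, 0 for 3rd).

Proposal A

Proposal A: 8×2 + 18×1 + 19×2 = 72
Proposal B: 8×1 + 18×2 + 19×0 = 44
Proposal C: 8×0 + 18×0 + 19×1 = 19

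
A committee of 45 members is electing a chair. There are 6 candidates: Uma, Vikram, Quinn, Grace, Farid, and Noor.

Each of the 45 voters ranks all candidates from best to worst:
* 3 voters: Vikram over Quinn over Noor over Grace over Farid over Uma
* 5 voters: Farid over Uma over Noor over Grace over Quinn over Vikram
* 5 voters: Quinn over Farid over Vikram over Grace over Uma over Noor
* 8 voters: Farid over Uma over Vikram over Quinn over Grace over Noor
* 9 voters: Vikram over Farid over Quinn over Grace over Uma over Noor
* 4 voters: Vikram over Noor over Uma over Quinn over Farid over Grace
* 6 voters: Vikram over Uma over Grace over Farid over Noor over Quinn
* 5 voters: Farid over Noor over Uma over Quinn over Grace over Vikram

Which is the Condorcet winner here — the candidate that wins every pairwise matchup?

Farid

Farid vs Uma: 35–10
Farid vs Vikram: 23–22
Farid vs Quinn: 33–12
Farid vs Grace: 36–9
Farid vs Noor: 38–7
Farid beats every other candidate.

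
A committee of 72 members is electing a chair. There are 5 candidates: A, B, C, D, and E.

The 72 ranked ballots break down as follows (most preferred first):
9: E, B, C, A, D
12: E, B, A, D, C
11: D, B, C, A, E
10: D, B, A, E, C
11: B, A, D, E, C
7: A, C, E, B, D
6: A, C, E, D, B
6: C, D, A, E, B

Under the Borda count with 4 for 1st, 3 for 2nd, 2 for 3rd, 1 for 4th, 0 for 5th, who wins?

B

A: 9×1 + 12×2 + 11×1 + 10×2 + 11×3 + 7×4 + 6×4 + 6×2 = 161
B: 9×3 + 12×3 + 11×3 + 10×3 + 11×4 + 7×1 + 6×0 + 6×0 = 177
C: 9×2 + 12×0 + 11×2 + 10×0 + 11×0 + 7×3 + 6×3 + 6×4 = 103
D: 9×0 + 12×1 + 11×4 + 10×4 + 11×2 + 7×0 + 6×1 + 6×3 = 142
E: 9×4 + 12×4 + 11×0 + 10×1 + 11×1 + 7×2 + 6×2 + 6×1 = 137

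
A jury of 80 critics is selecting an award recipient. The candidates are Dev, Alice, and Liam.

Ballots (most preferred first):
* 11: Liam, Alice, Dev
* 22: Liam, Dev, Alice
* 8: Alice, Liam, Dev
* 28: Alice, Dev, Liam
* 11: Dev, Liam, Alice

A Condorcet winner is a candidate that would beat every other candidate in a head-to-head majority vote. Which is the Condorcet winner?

Liam

Liam vs Dev: 41–39
Liam vs Alice: 44–36
Liam beats every other candidate.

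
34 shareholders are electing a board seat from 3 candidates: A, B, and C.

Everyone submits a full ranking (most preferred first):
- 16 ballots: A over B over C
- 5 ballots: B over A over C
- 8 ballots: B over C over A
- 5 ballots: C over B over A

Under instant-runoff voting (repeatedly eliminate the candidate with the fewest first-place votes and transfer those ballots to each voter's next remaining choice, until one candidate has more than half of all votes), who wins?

B

Round 1: A 16, B 13, C 5. C eliminated.
Round 2: A 16, B 18. B has a majority (≥18).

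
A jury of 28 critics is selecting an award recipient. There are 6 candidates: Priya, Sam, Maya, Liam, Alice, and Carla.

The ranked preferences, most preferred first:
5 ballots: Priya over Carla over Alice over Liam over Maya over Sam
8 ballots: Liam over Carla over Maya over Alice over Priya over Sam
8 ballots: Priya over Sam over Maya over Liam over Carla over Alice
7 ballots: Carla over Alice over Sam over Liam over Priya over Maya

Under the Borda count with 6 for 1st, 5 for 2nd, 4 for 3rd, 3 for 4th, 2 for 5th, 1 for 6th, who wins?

Priya: 5×6 + 8×2 + 8×6 + 7×2 = 108
Sam: 5×1 + 8×1 + 8×5 + 7×4 = 81
Maya: 5×2 + 8×4 + 8×4 + 7×1 = 81
Liam: 5×3 + 8×6 + 8×3 + 7×3 = 108
Alice: 5×4 + 8×3 + 8×1 + 7×5 = 87
Carla: 5×5 + 8×5 + 8×2 + 7×6 = 123

Carla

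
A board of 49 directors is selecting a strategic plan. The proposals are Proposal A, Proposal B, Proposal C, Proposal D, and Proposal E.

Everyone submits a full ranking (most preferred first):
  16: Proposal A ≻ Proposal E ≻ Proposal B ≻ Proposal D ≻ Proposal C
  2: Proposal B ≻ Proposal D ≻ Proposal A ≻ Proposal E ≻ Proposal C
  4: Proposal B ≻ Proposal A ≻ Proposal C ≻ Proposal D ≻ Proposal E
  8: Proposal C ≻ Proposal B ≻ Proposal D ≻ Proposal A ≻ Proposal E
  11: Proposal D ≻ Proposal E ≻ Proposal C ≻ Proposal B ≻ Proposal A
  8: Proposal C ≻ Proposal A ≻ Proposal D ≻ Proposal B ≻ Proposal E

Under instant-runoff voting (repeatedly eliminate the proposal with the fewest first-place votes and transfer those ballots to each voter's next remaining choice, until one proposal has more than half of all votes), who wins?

Proposal C

Round 1: Proposal A 16, Proposal B 6, Proposal C 16, Proposal D 11, Proposal E 0. Proposal E eliminated.
Round 2: Proposal A 16, Proposal B 6, Proposal C 16, Proposal D 11. Proposal B eliminated.
Round 3: Proposal A 20, Proposal C 16, Proposal D 13. Proposal D eliminated.
Round 4: Proposal A 22, Proposal C 27. Proposal C has a majority (≥25).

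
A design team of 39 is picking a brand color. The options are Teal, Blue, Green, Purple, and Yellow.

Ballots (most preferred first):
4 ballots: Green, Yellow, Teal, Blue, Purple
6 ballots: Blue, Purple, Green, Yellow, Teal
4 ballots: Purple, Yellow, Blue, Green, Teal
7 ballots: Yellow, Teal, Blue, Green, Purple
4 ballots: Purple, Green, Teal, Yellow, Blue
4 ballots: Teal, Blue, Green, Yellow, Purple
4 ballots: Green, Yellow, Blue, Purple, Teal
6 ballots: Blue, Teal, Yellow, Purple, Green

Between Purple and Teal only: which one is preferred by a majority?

Purple is ranked above Teal on 18 ballots; Teal above Purple on 21.

Teal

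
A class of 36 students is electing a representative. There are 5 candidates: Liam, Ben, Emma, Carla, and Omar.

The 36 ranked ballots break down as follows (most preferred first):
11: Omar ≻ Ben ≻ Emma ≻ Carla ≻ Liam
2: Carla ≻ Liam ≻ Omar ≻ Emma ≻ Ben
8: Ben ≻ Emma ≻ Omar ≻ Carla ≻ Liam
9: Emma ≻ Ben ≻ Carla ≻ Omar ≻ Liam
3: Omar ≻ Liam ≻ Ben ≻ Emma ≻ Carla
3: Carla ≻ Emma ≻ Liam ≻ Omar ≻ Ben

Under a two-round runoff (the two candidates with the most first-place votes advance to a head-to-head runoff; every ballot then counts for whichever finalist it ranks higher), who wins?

Emma

Round 1 first-place votes: Liam 0, Ben 8, Emma 9, Carla 5, Omar 14. Omar and Emma advance.
Runoff: Omar is ranked above Emma on 16 ballots, Emma above Omar on 20.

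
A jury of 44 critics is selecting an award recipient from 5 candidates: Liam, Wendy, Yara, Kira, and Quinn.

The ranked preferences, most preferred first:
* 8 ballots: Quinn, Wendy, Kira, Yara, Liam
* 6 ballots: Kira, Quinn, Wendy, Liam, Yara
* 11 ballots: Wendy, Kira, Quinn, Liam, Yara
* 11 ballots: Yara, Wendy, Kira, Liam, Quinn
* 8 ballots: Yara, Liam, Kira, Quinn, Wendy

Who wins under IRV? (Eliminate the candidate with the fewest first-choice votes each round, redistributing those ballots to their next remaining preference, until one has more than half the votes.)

Round 1: Liam 0, Wendy 11, Yara 19, Kira 6, Quinn 8. Liam eliminated.
Round 2: Wendy 11, Yara 19, Kira 6, Quinn 8. Kira eliminated.
Round 3: Wendy 11, Yara 19, Quinn 14. Wendy eliminated.
Round 4: Yara 19, Quinn 25. Quinn has a majority (≥23).

Quinn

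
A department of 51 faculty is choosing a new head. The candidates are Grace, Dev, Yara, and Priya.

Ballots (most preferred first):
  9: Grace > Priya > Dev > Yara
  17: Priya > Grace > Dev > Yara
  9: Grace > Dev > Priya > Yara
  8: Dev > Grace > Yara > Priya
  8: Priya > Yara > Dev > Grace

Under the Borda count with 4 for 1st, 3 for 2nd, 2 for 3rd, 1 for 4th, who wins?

Grace

Grace: 9×4 + 17×3 + 9×4 + 8×3 + 8×1 = 155
Dev: 9×2 + 17×2 + 9×3 + 8×4 + 8×2 = 127
Yara: 9×1 + 17×1 + 9×1 + 8×2 + 8×3 = 75
Priya: 9×3 + 17×4 + 9×2 + 8×1 + 8×4 = 153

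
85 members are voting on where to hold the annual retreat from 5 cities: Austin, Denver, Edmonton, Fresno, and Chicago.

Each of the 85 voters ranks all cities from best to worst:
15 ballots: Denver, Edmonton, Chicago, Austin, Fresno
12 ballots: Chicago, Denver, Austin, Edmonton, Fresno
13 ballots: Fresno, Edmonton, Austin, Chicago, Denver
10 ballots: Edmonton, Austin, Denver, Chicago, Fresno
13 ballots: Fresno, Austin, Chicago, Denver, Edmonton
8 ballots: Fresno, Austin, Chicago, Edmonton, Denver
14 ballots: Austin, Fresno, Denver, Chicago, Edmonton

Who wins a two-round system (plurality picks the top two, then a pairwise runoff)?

Fresno

Round 1 first-place votes: Austin 14, Denver 15, Edmonton 10, Fresno 34, Chicago 12. Fresno and Denver advance.
Runoff: Fresno is ranked above Denver on 48 ballots, Denver above Fresno on 37.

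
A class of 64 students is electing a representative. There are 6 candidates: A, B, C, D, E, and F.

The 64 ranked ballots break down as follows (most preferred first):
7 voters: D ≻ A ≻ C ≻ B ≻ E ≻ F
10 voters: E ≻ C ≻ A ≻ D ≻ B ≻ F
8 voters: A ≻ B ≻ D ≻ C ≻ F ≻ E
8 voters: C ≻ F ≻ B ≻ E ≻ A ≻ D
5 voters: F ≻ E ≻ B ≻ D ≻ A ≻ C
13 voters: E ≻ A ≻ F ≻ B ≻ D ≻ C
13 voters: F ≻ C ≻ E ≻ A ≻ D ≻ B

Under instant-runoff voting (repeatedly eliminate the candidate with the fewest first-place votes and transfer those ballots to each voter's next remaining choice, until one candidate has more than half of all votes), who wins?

F

Round 1: A 8, B 0, C 8, D 7, E 23, F 18. B eliminated.
Round 2: A 8, C 8, D 7, E 23, F 18. D eliminated.
Round 3: A 15, C 8, E 23, F 18. C eliminated.
Round 4: A 15, E 23, F 26. A eliminated.
Round 5: E 30, F 34. F has a majority (≥33).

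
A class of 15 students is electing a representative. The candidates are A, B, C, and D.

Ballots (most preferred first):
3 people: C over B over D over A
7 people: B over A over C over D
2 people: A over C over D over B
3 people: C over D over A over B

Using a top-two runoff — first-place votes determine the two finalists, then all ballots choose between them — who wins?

Round 1 first-place votes: A 2, B 7, C 6, D 0. B and C advance.
Runoff: B is ranked above C on 7 ballots, C above B on 8.

C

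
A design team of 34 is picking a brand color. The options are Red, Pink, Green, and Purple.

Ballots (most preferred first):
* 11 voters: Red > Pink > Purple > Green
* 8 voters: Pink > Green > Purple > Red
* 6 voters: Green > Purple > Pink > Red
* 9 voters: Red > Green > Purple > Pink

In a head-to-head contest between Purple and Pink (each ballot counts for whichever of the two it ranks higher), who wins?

Purple is ranked above Pink on 15 ballots; Pink above Purple on 19.

Pink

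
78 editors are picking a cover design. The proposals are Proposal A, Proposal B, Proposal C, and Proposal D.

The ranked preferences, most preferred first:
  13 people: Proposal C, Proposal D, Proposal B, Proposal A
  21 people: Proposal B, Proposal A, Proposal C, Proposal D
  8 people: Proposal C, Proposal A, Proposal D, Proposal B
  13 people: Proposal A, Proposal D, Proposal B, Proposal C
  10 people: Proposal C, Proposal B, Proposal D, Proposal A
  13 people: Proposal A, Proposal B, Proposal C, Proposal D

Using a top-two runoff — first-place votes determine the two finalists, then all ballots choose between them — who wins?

Round 1 first-place votes: Proposal A 26, Proposal B 21, Proposal C 31, Proposal D 0. Proposal C and Proposal A advance.
Runoff: Proposal C is ranked above Proposal A on 31 ballots, Proposal A above Proposal C on 47.

Proposal A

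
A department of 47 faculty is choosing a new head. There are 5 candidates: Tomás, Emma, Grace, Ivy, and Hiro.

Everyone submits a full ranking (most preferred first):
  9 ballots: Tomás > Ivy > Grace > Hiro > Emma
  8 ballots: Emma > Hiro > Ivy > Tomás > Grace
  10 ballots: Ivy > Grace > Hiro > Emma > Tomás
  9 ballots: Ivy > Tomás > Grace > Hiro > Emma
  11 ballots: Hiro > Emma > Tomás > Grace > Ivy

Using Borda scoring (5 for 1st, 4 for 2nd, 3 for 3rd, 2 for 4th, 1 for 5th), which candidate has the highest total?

Tomás: 9×5 + 8×2 + 10×1 + 9×4 + 11×3 = 140
Emma: 9×1 + 8×5 + 10×2 + 9×1 + 11×4 = 122
Grace: 9×3 + 8×1 + 10×4 + 9×3 + 11×2 = 124
Ivy: 9×4 + 8×3 + 10×5 + 9×5 + 11×1 = 166
Hiro: 9×2 + 8×4 + 10×3 + 9×2 + 11×5 = 153

Ivy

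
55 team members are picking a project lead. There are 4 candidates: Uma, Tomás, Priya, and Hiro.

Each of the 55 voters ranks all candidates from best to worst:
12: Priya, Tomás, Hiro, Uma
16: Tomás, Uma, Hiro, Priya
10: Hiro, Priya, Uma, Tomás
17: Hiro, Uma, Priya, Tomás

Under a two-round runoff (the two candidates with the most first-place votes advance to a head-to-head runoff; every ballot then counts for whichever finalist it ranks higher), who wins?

Tomás

Round 1 first-place votes: Uma 0, Tomás 16, Priya 12, Hiro 27. Hiro and Tomás advance.
Runoff: Hiro is ranked above Tomás on 27 ballots, Tomás above Hiro on 28.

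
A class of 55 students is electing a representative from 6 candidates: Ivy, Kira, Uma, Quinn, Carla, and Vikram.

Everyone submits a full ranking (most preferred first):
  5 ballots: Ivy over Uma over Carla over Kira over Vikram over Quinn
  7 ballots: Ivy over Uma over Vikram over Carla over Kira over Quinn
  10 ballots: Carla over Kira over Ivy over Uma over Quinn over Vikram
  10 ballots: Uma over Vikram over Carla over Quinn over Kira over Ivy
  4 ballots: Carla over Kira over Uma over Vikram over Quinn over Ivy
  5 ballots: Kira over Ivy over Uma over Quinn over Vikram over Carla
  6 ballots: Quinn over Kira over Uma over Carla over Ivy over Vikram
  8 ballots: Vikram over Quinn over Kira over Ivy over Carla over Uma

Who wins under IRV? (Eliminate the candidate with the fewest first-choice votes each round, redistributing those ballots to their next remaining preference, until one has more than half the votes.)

Round 1: Ivy 12, Kira 5, Uma 10, Quinn 6, Carla 14, Vikram 8. Kira eliminated.
Round 2: Ivy 17, Uma 10, Quinn 6, Carla 14, Vikram 8. Quinn eliminated.
Round 3: Ivy 17, Uma 16, Carla 14, Vikram 8. Vikram eliminated.
Round 4: Ivy 25, Uma 16, Carla 14. Carla eliminated.
Round 5: Ivy 35, Uma 20. Ivy has a majority (≥28).

Ivy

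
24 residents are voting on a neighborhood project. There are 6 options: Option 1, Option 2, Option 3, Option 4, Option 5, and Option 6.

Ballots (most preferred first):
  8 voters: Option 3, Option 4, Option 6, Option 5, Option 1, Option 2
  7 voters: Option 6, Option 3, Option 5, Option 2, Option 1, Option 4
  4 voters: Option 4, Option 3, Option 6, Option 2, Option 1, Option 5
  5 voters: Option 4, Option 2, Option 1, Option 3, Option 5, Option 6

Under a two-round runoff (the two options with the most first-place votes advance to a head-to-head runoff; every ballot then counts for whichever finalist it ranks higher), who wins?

Round 1 first-place votes: Option 1 0, Option 2 0, Option 3 8, Option 4 9, Option 5 0, Option 6 7. Option 4 and Option 3 advance.
Runoff: Option 4 is ranked above Option 3 on 9 ballots, Option 3 above Option 4 on 15.

Option 3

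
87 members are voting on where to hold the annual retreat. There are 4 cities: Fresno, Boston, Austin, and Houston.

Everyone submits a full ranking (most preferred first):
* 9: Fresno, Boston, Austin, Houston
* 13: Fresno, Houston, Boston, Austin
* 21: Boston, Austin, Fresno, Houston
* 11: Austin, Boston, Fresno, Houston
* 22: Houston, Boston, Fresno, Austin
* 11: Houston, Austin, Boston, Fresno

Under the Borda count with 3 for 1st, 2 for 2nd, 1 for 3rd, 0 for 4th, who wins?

Fresno: 9×3 + 13×3 + 21×1 + 11×1 + 22×1 + 11×0 = 120
Boston: 9×2 + 13×1 + 21×3 + 11×2 + 22×2 + 11×1 = 171
Austin: 9×1 + 13×0 + 21×2 + 11×3 + 22×0 + 11×2 = 106
Houston: 9×0 + 13×2 + 21×0 + 11×0 + 22×3 + 11×3 = 125

Boston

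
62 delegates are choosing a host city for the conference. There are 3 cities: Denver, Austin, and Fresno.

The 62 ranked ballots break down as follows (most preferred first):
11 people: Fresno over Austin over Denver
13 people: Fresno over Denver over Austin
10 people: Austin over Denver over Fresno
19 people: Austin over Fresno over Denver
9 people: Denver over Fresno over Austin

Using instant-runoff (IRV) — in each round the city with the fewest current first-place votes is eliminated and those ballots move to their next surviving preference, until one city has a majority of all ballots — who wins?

Round 1: Denver 9, Austin 29, Fresno 24. Denver eliminated.
Round 2: Austin 29, Fresno 33. Fresno has a majority (≥32).

Fresno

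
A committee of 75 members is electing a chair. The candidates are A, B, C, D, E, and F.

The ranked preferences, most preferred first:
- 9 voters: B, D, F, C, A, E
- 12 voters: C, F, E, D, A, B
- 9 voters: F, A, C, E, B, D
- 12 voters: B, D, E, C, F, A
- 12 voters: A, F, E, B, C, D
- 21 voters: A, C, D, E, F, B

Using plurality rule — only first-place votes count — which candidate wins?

A

First-place votes: A 33, B 21, C 12, D 0, E 0, F 9.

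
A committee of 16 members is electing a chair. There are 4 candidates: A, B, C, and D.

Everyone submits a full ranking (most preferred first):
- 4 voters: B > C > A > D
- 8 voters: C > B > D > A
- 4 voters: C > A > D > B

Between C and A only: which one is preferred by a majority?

C

C is ranked above A on 16 ballots; A above C on 0.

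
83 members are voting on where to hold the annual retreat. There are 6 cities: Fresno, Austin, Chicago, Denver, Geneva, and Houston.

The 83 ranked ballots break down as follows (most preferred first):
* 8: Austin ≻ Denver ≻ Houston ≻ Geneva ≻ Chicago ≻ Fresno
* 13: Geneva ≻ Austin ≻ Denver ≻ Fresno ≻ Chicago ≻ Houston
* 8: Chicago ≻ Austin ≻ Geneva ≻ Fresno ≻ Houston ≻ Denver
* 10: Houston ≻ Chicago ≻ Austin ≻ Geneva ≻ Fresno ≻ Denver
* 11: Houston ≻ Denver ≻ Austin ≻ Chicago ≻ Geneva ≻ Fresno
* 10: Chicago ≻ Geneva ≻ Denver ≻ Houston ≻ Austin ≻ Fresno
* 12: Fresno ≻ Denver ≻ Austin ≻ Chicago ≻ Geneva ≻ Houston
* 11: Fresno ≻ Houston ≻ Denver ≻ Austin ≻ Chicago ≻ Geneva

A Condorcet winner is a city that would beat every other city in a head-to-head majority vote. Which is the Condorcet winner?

Denver vs Fresno: 42–41
Denver vs Austin: 44–39
Denver vs Chicago: 55–28
Denver vs Geneva: 42–41
Denver vs Houston: 43–40
Denver beats every other city.

Denver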